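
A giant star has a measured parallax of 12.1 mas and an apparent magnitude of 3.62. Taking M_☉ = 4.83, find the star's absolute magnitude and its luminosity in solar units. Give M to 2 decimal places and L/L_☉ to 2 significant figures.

M ≈ -0.97; L/L_☉ ≈ 210

d = 1/p = 1000/12.1 mas = 82.64 pc
M = m − 5 log₁₀ d + 5 = 3.62 − 5·1.9172 + 5 = -0.966
M − M_☉ = -0.966 − 4.83 = -5.796
L/L_☉ = 10^(−0.4 × -5.796) = 208.2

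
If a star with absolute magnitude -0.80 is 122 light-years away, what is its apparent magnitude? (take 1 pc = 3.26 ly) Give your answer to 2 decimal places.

d = 122 ly / 3.26 = 37.42 pc
m = M + 5 log₁₀ d − 5 = -0.80 + 5·1.5731 − 5 = 2.066

m ≈ 2.07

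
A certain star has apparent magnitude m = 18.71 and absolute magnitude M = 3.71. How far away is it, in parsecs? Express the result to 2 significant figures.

d ≈ 10000 pc

μ = m − M = 15.000
m − M = 5 log₁₀ d − 5
log₁₀ d = (m − M)/5 + 1 = 4.0000
d = 10^4.0000 = 10000 pc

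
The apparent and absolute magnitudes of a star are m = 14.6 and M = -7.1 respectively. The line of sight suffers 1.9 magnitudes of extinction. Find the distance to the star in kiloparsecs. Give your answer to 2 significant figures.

d ≈ 91 kpc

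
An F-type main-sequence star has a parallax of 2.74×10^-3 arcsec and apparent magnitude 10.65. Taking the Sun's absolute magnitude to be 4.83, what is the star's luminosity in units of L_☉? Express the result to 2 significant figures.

d = 1/p = 1/2.74×10^-3″ = 365.0 pc
M = m − 5 log₁₀ d + 5 = 10.65 − 5·2.5622 + 5 = 2.839
M − M_☉ = 2.839 − 4.83 = -1.991
L/L_☉ = 10^(−0.4 × -1.991) = 6.259

L/L_☉ ≈ 6.3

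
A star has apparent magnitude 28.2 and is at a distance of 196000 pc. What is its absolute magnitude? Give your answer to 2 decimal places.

M ≈ 6.74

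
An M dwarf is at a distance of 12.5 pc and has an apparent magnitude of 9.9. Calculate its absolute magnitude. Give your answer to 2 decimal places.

M ≈ 9.42

5 log₁₀(d/10 pc) = 5 log₁₀(12.50) − 5 = 0.485
M = m − 5 log₁₀(d/10) = 9.9 − 0.485 = 9.415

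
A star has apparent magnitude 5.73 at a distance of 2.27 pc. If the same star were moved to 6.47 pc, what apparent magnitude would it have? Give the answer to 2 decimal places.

m ≈ 8.00

Flux ∝ 1/d², so Δm = 5 log₁₀(d₂/d₁) = 5 log₁₀(6.47/2.27) = 2.274
m₂ = m₁ + Δm = 5.73 + (2.274) = 8.004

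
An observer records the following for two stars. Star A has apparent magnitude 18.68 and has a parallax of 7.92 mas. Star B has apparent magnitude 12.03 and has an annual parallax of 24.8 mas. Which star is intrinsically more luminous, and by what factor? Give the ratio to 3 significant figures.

Star B is more luminous, by a factor of 46.6.

Star A: p = 7.92 mas = 7.92×10^-3″ → d = 1/p = 126.3 pc
Star A: M = m − 5 log₁₀ d + 5 = 18.68 − 5·2.1013 + 5 = 13.174
Star B: p = 24.8 mas = 0.0248″ → d = 1/p = 40.32 pc
Star B: M = m − 5 log₁₀ d + 5 = 12.03 − 5·1.6055 + 5 = 9.002
ΔM = M_A − M_B = 13.174 − (9.002) = 4.171; smaller M is more luminous → Star B.
L ratio = 10^(0.4 |ΔM|) = 10^1.669 = 46.62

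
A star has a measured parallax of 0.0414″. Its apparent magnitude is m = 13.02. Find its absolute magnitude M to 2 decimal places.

M ≈ 11.11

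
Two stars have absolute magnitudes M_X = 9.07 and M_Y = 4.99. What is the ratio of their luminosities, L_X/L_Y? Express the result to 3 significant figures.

ΔM = M_X − M_Y = 4.08
L_X/L_Y = 10^(−0.4 ΔM) = 10^-1.632 = 0.02333

L_X/L_Y ≈ 0.0233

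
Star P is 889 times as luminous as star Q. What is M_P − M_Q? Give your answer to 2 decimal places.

M_P − M_Q ≈ -7.37

Pogson: ΔM = −2.5 log₁₀(ratio) = −2.5 log₁₀(889) = −2.5 × 2.9489 = -7.372
Star P is brighter, so it has the smaller magnitude: the difference is negative.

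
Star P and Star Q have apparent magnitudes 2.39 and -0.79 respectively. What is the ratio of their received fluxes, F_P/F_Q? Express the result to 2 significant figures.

Δm = 2.39 − (-0.79) = 3.18
Flux ratio = 10^(−0.4 Δm) = 10^(−0.4 × 3.18) = 10^-1.272 = 0.05346

F_P/F_Q ≈ 0.053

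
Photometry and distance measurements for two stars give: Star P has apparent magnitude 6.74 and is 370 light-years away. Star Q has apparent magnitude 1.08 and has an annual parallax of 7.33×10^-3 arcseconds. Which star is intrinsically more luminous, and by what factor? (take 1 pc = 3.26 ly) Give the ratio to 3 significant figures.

Star Q is more luminous, by a factor of 265.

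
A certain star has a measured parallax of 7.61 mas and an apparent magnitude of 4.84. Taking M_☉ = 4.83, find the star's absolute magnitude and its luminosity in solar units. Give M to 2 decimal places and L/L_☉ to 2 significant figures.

M ≈ -0.75; L/L_☉ ≈ 170

d = 1/p = 1000/7.61 mas = 131.4 pc
M = m − 5 log₁₀ d + 5 = 4.84 − 5·2.1186 + 5 = -0.753
M − M_☉ = -0.753 − 4.83 = -5.583
L/L_☉ = 10^(−0.4 × -5.583) = 171.1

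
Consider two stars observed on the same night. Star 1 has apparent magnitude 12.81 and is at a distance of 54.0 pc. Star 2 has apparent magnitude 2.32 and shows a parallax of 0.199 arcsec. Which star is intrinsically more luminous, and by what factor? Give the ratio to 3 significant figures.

Star 2 is more luminous, by a factor of 136.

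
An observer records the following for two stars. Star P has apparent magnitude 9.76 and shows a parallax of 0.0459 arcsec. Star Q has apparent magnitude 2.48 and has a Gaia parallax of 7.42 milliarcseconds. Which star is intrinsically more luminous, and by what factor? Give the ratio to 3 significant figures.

Star Q is more luminous, by a factor of 31200.

Star P: d = 1/p = 1/0.0459″ = 21.79 pc
Star P: M = m − 5 log₁₀ d + 5 = 9.76 − 5·1.3382 + 5 = 8.069
Star Q: p = 7.42 mas = 7.42×10^-3″ → d = 1/p = 134.8 pc
Star Q: M = m − 5 log₁₀ d + 5 = 2.48 − 5·2.1296 + 5 = -3.168
ΔM = M_P − M_Q = 8.069 − (-3.168) = 11.237; smaller M is more luminous → Star Q.
L ratio = 10^(0.4 |ΔM|) = 10^4.495 = 31250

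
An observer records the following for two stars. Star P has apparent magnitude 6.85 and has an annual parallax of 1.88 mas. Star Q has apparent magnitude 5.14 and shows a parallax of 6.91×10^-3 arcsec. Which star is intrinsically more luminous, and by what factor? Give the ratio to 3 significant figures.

Star P is more luminous, by a factor of 2.80.

Star P: p = 1.88 mas = 1.88×10^-3″ → d = 1/p = 531.9 pc
Star P: M = m − 5 log₁₀ d + 5 = 6.85 − 5·2.7258 + 5 = -1.779
Star Q: d = 1/p = 1/6.91×10^-3″ = 144.7 pc
Star Q: M = m − 5 log₁₀ d + 5 = 5.14 − 5·2.1605 + 5 = -0.663
ΔM = M_P − M_Q = -1.779 − (-0.663) = -1.117; smaller M is more luminous → Star P.
L ratio = 10^(0.4 |ΔM|) = 10^0.447 = 2.797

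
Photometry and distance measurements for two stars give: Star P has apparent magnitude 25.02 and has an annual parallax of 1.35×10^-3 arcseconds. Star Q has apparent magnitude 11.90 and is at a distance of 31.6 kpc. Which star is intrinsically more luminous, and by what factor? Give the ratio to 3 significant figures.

Star Q is more luminous, by a factor of 3.22×10^8.

Star P: d = 1/p = 1/1.35×10^-3″ = 740.7 pc
Star P: M = m − 5 log₁₀ d + 5 = 25.02 − 5·2.8697 + 5 = 15.672
Star Q: d = 31.6 kpc = 31600 pc
Star Q: M = m − 5 log₁₀ d + 5 = 11.90 − 5·4.4997 + 5 = -5.598
ΔM = M_P − M_Q = 15.672 − (-5.598) = 21.270; smaller M is more luminous → Star Q.
L ratio = 10^(0.4 |ΔM|) = 10^8.508 = 3.221×10^8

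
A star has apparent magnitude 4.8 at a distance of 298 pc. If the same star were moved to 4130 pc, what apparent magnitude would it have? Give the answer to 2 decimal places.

m ≈ 10.51

Flux ∝ 1/d², so Δm = 5 log₁₀(d₂/d₁) = 5 log₁₀(4130/298) = 5.709
m₂ = m₁ + Δm = 4.8 + (5.709) = 10.509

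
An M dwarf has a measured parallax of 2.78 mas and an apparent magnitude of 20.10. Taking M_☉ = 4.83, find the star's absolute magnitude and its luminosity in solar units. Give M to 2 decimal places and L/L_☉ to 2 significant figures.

M ≈ 12.32; L/L_☉ ≈ 1.0×10^-3

d = 1/p = 1000/2.78 mas = 359.7 pc
M = m − 5 log₁₀ d + 5 = 20.10 − 5·2.5560 + 5 = 12.320
M − M_☉ = 12.320 − 4.83 = 7.490
L/L_☉ = 10^(−0.4 × 7.490) = 1.009×10^-3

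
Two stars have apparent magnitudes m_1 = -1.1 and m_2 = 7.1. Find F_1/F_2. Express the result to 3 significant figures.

F_1/F_2 ≈ 1910

Magnitude difference = -8.2
Flux ratio = 10^(−0.4 Δm) = 10^(−0.4 × -8.2) = 10^3.280 = 1905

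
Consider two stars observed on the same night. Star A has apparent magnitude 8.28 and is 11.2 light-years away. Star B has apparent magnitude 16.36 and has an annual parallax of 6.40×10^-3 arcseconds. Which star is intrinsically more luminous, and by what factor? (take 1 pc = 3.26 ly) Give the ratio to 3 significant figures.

Star B is more luminous, by a factor of 1.21.

Star A: d = 11.2 ly / 3.26 = 3.436 pc
Star A: M = m − 5 log₁₀ d + 5 = 8.28 − 5·0.5360 + 5 = 10.600
Star B: d = 1/p = 1/6.40×10^-3″ = 156.2 pc
Star B: M = m − 5 log₁₀ d + 5 = 16.36 − 5·2.1938 + 5 = 10.391
ΔM = M_A − M_B = 10.600 − (10.391) = 0.209; smaller M is more luminous → Star B.
L ratio = 10^(0.4 |ΔM|) = 10^0.084 = 1.212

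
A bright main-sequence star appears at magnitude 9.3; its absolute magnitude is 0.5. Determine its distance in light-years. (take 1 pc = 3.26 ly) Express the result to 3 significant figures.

μ = m − M = 8.800
m − M = 5 log₁₀ d − 5
log₁₀ d = (m − M)/5 + 1 = 2.7600
d = 10^2.7600 = 575.4 pc
= 1876 ly

d ≈ 1880 ly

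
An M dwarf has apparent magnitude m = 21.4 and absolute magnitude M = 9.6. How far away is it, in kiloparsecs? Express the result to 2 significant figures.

μ = m − M = 11.800
m − M = 5 log₁₀ d − 5
log₁₀ d = (m − M)/5 + 1 = 3.3600
d = 10^3.3600 = 2291 pc
= 2.291 kpc

d ≈ 2.3 kpc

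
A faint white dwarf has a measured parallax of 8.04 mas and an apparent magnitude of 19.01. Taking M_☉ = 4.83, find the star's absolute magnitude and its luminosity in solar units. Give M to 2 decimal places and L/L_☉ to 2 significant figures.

M ≈ 13.54; L/L_☉ ≈ 3.3×10^-4

d = 1/p = 1000/8.04 mas = 124.4 pc
M = m − 5 log₁₀ d + 5 = 19.01 − 5·2.0947 + 5 = 13.536
M − M_☉ = 13.536 − 4.83 = 8.706
L/L_☉ = 10^(−0.4 × 8.706) = 3.292×10^-4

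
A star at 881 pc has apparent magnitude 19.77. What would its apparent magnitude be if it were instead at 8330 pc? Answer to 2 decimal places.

m ≈ 24.65

Flux ∝ 1/d², so Δm = 5 log₁₀(d₂/d₁) = 5 log₁₀(8330/881) = 4.878
m₂ = m₁ + Δm = 19.77 + (4.878) = 24.648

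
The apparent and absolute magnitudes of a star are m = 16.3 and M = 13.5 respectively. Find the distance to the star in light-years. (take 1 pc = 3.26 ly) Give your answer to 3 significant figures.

d ≈ 118 ly

Distance modulus: m − M = 16.3 − (13.5) = 2.800
m − M = 5 log₁₀ d − 5
log₁₀ d = (m − M)/5 + 1 = 1.5600
d = 10^1.5600 = 36.31 pc
= 118.4 ly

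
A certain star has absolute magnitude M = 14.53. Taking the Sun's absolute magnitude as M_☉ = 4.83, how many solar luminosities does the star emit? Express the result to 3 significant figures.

L/L_☉ ≈ 1.32×10^-4

M − M_☉ = 14.53 − 4.83 = 9.700
L/L_☉ = 10^(−0.4 (M − M_☉)) = 10^-3.880 = 1.318×10^-4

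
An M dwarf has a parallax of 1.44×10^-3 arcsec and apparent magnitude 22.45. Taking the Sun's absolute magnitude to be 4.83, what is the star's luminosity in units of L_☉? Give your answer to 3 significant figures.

d = 1/p = 1/1.44×10^-3″ = 694.4 pc
M = m − 5 log₁₀ d + 5 = 22.45 − 5·2.8416 + 5 = 13.242
M − M_☉ = 13.242 − 4.83 = 8.412
L/L_☉ = 10^(−0.4 × 8.412) = 4.318×10^-4

L/L_☉ ≈ 4.32×10^-4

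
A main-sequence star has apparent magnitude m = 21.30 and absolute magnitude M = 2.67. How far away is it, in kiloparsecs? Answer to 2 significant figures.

d ≈ 53 kpc

Distance modulus: m − M = 21.30 − (2.67) = 18.630
m − M = 5 log₁₀ d − 5
log₁₀ d = (m − M)/5 + 1 = 4.7260
d = 10^4.7260 = 53210 pc
= 53.21 kpc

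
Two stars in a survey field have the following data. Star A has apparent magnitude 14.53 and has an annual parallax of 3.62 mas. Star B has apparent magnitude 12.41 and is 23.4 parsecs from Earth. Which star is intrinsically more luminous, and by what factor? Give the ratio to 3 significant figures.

Star A: p = 3.62 mas = 3.62×10^-3″ → d = 1/p = 276.2 pc
Star A: M = m − 5 log₁₀ d + 5 = 14.53 − 5·2.4413 + 5 = 7.324
Star B: M = m − 5 log₁₀ d + 5 = 12.41 − 5·1.3692 + 5 = 10.564
ΔM = M_A − M_B = 7.324 − (10.564) = -3.240; smaller M is more luminous → Star A.
L ratio = 10^(0.4 |ΔM|) = 10^1.296 = 19.78

Star A is more luminous, by a factor of 19.8.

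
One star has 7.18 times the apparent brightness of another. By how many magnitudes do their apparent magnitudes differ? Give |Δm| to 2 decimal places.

Pogson: Δm = −2.5 log₁₀(ratio) = −2.5 log₁₀(7.18) = −2.5 × 0.8561 = -2.140

|Δm| ≈ 2.14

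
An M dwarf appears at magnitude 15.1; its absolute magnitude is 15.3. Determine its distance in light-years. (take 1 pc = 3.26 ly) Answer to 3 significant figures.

d ≈ 29.7 ly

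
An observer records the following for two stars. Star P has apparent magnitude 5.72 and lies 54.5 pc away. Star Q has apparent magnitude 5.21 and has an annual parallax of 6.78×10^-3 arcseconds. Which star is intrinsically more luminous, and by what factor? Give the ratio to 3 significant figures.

Star P: M = m − 5 log₁₀ d + 5 = 5.72 − 5·1.7364 + 5 = 2.038
Star Q: d = 1/p = 1/6.78×10^-3″ = 147.5 pc
Star Q: M = m − 5 log₁₀ d + 5 = 5.21 − 5·2.1688 + 5 = -0.634
ΔM = M_P − M_Q = 2.038 − (-0.634) = 2.672; smaller M is more luminous → Star Q.
L ratio = 10^(0.4 |ΔM|) = 10^1.069 = 11.72

Star Q is more luminous, by a factor of 11.7.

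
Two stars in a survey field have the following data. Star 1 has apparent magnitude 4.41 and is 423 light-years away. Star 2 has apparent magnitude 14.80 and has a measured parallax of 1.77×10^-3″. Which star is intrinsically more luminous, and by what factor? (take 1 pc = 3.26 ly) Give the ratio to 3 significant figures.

Star 1 is more luminous, by a factor of 755.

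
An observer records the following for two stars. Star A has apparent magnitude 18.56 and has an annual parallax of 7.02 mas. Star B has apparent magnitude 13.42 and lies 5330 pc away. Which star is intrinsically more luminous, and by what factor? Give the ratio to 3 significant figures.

Star A: p = 7.02 mas = 7.02×10^-3″ → d = 1/p = 142.5 pc
Star A: M = m − 5 log₁₀ d + 5 = 18.56 − 5·2.1537 + 5 = 12.792
Star B: M = m − 5 log₁₀ d + 5 = 13.42 − 5·3.7267 + 5 = -0.214
ΔM = M_A − M_B = 12.792 − (-0.214) = 13.005; smaller M is more luminous → Star B.
L ratio = 10^(0.4 |ΔM|) = 10^5.202 = 159300

Star B is more luminous, by a factor of 159000.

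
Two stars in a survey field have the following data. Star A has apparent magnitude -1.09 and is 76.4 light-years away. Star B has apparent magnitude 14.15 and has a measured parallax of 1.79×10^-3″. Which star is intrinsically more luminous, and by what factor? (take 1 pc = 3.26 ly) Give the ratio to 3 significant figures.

Star A is more luminous, by a factor of 2200.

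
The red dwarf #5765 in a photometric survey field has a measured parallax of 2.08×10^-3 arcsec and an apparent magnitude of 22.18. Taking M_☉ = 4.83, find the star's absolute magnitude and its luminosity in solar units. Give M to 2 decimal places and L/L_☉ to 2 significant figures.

M ≈ 13.77; L/L_☉ ≈ 2.7×10^-4

d = 1/p = 1/2.08×10^-3″ = 480.8 pc
M = m − 5 log₁₀ d + 5 = 22.18 − 5·2.6819 + 5 = 13.770
M − M_☉ = 13.770 − 4.83 = 8.940
L/L_☉ = 10^(−0.4 × 8.940) = 2.654×10^-4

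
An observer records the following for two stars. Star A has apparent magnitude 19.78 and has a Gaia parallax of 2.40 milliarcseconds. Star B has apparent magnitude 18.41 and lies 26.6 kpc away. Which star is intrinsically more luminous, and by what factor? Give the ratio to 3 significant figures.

Star B is more luminous, by a factor of 14400.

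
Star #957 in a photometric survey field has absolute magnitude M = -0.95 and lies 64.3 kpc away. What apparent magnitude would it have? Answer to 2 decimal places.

m ≈ 18.09

d = 64.3 kpc = 64300 pc
m = M + 5 log₁₀ d − 5 = -0.95 + 5·4.8082 − 5 = 18.091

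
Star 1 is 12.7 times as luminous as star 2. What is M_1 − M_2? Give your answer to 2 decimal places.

M_1 − M_2 ≈ -2.76

Pogson: ΔM = −2.5 log₁₀(ratio) = −2.5 log₁₀(12.7) = −2.5 × 1.1038 = -2.760
Star 1 is brighter, so it has the smaller magnitude: the difference is negative.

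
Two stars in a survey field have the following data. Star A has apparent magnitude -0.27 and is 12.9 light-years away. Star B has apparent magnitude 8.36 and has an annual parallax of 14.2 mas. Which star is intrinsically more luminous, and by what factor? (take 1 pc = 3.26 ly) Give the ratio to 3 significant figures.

Star A is more luminous, by a factor of 8.94.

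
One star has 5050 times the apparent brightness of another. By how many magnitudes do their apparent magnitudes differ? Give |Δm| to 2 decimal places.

Pogson: Δm = −2.5 log₁₀(ratio) = −2.5 log₁₀(5050) = −2.5 × 3.7033 = -9.258

|Δm| ≈ 9.26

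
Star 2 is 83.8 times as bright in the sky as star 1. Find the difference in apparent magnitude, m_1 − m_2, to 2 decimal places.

m_1 − m_2 ≈ 4.81

Pogson: Δm = −2.5 log₁₀(ratio) = −2.5 log₁₀(83.8) = −2.5 × 1.9232 = -4.808
Star 2 is brighter so has the smaller magnitude: m_1 − m_2 is positive.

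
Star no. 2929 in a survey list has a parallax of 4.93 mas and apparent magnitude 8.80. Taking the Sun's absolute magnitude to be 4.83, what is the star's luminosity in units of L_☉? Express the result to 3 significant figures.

L/L_☉ ≈ 10.6

d = 1/p = 1000/4.93 mas = 202.8 pc
M = m − 5 log₁₀ d + 5 = 8.80 − 5·2.3072 + 5 = 2.264
M − M_☉ = 2.264 − 4.83 = -2.566
L/L_☉ = 10^(−0.4 × -2.566) = 10.62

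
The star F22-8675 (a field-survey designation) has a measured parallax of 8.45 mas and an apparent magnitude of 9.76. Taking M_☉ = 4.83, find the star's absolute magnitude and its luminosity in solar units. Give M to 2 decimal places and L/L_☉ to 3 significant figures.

M ≈ 4.39; L/L_☉ ≈ 1.49

d = 1/p = 1000/8.45 mas = 118.3 pc
M = m − 5 log₁₀ d + 5 = 9.76 − 5·2.0731 + 5 = 4.394
M − M_☉ = 4.394 − 4.83 = -0.436
L/L_☉ = 10^(−0.4 × -0.436) = 1.494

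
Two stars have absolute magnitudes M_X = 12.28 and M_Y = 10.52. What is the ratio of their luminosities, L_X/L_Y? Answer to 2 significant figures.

L_X/L_Y ≈ 0.20

ΔM = M_X − M_Y = 1.76
L_X/L_Y = 10^(−0.4 ΔM) = 10^-0.704 = 0.1977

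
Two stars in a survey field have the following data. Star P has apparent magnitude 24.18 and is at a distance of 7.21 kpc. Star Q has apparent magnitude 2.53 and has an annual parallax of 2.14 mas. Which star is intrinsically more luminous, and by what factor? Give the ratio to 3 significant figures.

Star Q is more luminous, by a factor of 1.92×10^6.

Star P: d = 7.21 kpc = 7210 pc
Star P: M = m − 5 log₁₀ d + 5 = 24.18 − 5·3.8579 + 5 = 9.890
Star Q: p = 2.14 mas = 2.14×10^-3″ → d = 1/p = 467.3 pc
Star Q: M = m − 5 log₁₀ d + 5 = 2.53 − 5·2.6696 + 5 = -5.818
ΔM = M_P − M_Q = 9.890 − (-5.818) = 15.708; smaller M is more luminous → Star Q.
L ratio = 10^(0.4 |ΔM|) = 10^6.283 = 1.920×10^6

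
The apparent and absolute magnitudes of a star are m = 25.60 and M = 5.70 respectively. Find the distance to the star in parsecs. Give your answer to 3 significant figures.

Distance modulus: m − M = 25.60 − (5.70) = 19.900
m − M = 5 log₁₀ d − 5
log₁₀ d = (m − M)/5 + 1 = 4.9800
d = 10^4.9800 = 95500 pc

d ≈ 95500 pc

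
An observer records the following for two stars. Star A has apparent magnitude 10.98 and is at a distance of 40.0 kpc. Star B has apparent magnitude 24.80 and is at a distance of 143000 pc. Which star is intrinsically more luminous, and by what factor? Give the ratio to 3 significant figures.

Star A: d = 40.0 kpc = 40000 pc
Star A: M = m − 5 log₁₀ d + 5 = 10.98 − 5·4.6021 + 5 = -7.030
Star B: M = m − 5 log₁₀ d + 5 = 24.80 − 5·5.1553 + 5 = 4.023
ΔM = M_A − M_B = -7.030 − (4.023) = -11.054; smaller M is more luminous → Star A.
L ratio = 10^(0.4 |ΔM|) = 10^4.421 = 26390

Star A is more luminous, by a factor of 26400.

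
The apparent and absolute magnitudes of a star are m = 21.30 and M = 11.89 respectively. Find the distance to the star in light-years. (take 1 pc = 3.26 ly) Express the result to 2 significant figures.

d ≈ 2500 ly

Distance modulus: m − M = 21.30 − (11.89) = 9.410
m − M = 5 log₁₀ d − 5
log₁₀ d = (m − M)/5 + 1 = 2.8820
d = 10^2.8820 = 762.1 pc
= 2484 ly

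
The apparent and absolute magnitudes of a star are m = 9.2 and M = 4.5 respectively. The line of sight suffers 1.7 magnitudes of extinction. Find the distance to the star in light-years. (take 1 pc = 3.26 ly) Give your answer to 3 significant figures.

m − M = 5 log₁₀(d/10 pc) + A  ⇒  9.2 − (4.5) − 1.7 = 5 log₁₀(d/10)
3.000 = 5 log₁₀(d/10)
log₁₀ d = (m − M − A)/5 + 1 = 1.6000
d = 10^1.6000 = 39.81 pc
= 129.8 ly

d ≈ 130 ly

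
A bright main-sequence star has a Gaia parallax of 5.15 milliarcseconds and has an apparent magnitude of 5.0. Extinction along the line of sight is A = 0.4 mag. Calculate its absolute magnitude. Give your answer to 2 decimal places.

p = 5.15 mas = 5.15×10^-3″ → d = 1/p = 194.2 pc
5 log₁₀(d/10 pc) = 5 log₁₀(194.2) − 5 = 6.441
M = m − 5 log₁₀(d/10) − A = 5.0 − 6.441 − 0.4 = -1.841

M ≈ -1.84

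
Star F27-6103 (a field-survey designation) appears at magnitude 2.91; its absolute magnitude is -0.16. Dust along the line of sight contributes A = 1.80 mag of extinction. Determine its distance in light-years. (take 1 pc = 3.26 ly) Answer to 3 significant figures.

m − M = 5 log₁₀(d/10 pc) + A  ⇒  2.91 − (-0.16) − 1.80 = 5 log₁₀(d/10)
1.270 = 5 log₁₀(d/10)
log₁₀ d = (m − M − A)/5 + 1 = 1.2540
d = 10^1.2540 = 17.95 pc
= 58.51 ly

d ≈ 58.5 ly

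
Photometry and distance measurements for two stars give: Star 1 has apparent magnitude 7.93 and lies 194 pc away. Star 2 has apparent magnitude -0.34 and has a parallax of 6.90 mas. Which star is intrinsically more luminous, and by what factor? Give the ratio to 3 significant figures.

Star 1: M = m − 5 log₁₀ d + 5 = 7.93 − 5·2.2878 + 5 = 1.491
Star 2: p = 6.90 mas = 6.90×10^-3″ → d = 1/p = 144.9 pc
Star 2: M = m − 5 log₁₀ d + 5 = -0.34 − 5·2.1612 + 5 = -6.146
ΔM = M_1 − M_2 = 1.491 − (-6.146) = 7.637; smaller M is more luminous → Star 2.
L ratio = 10^(0.4 |ΔM|) = 10^3.055 = 1134

Star 2 is more luminous, by a factor of 1130.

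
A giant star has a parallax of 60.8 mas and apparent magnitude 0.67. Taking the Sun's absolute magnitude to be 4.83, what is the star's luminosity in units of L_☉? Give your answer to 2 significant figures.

L/L_☉ ≈ 120

d = 1/p = 1000/60.8 mas = 16.45 pc
M = m − 5 log₁₀ d + 5 = 0.67 − 5·1.2161 + 5 = -0.410
M − M_☉ = -0.410 − 4.83 = -5.240
L/L_☉ = 10^(−0.4 × -5.240) = 124.8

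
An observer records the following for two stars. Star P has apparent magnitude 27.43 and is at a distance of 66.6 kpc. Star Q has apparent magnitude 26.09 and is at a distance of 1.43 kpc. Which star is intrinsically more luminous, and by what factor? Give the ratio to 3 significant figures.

Star P: d = 66.6 kpc = 66600 pc
Star P: M = m − 5 log₁₀ d + 5 = 27.43 − 5·4.8235 + 5 = 8.313
Star Q: d = 1.43 kpc = 1430 pc
Star Q: M = m − 5 log₁₀ d + 5 = 26.09 − 5·3.1553 + 5 = 15.313
ΔM = M_P − M_Q = 8.313 − (15.313) = -7.001; smaller M is more luminous → Star P.
L ratio = 10^(0.4 |ΔM|) = 10^2.800 = 631.4

Star P is more luminous, by a factor of 631.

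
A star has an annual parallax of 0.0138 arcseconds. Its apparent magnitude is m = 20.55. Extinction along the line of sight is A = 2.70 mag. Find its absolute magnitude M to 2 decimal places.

M ≈ 13.55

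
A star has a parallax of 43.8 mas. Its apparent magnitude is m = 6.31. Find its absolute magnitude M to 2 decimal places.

p = 43.8 mas = 0.0438″ → d = 1/p = 22.83 pc
5 log₁₀(d/10 pc) = 5 log₁₀(22.83) − 5 = 1.793
M = m − 5 log₁₀(d/10) = 6.31 − 1.793 = 4.517

M ≈ 4.52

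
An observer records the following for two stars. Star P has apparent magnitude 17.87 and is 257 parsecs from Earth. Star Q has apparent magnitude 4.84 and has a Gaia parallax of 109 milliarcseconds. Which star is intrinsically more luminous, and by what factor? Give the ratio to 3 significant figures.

Star P: M = m − 5 log₁₀ d + 5 = 17.87 − 5·2.4099 + 5 = 10.820
Star Q: p = 109 mas = 0.109″ → d = 1/p = 9.174 pc
Star Q: M = m − 5 log₁₀ d + 5 = 4.84 − 5·0.9626 + 5 = 5.027
ΔM = M_P − M_Q = 10.820 − (5.027) = 5.793; smaller M is more luminous → Star Q.
L ratio = 10^(0.4 |ΔM|) = 10^2.317 = 207.6

Star Q is more luminous, by a factor of 208.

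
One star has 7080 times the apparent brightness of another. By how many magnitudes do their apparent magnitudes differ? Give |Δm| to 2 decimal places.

Pogson: Δm = −2.5 log₁₀(ratio) = −2.5 log₁₀(7080) = −2.5 × 3.8500 = -9.625

|Δm| ≈ 9.63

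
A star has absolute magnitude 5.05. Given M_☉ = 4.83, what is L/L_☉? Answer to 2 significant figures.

L/L_☉ ≈ 0.82

M − M_☉ = 5.05 − 4.83 = 0.220
L/L_☉ = 10^(−0.4 (M − M_☉)) = 10^-0.088 = 0.8166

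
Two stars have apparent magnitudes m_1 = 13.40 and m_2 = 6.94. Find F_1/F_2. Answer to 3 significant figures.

Δm = 13.40 − (6.94) = 6.46
Flux ratio = 10^(−0.4 Δm) = 10^(−0.4 × 6.46) = 10^-2.584 = 2.606×10^-3

F_1/F_2 ≈ 2.61×10^-3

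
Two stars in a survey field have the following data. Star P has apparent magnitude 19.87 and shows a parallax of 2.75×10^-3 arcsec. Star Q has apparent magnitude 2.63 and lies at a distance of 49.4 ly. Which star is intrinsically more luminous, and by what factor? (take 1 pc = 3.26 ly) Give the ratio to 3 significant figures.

Star Q is more luminous, by a factor of 13700.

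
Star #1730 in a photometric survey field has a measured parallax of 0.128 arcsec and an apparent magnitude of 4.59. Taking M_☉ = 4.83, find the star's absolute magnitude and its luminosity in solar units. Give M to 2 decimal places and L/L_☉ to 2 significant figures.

M ≈ 5.13; L/L_☉ ≈ 0.76

d = 1/p = 1/0.128″ = 7.812 pc
M = m − 5 log₁₀ d + 5 = 4.59 − 5·0.8928 + 5 = 5.126
M − M_☉ = 5.126 − 4.83 = 0.296
L/L_☉ = 10^(−0.4 × 0.296) = 0.7613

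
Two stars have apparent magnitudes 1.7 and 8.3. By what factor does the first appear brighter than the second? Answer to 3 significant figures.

Δm = 1.7 − (8.3) = -6.6
Flux ratio = 10^(−0.4 Δm) = 10^(−0.4 × -6.6) = 10^2.640 = 436.5

437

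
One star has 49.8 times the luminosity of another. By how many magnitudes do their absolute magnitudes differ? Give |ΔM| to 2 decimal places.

|ΔM| ≈ 4.24

Pogson: ΔM = −2.5 log₁₀(ratio) = −2.5 log₁₀(49.8) = −2.5 × 1.6972 = -4.243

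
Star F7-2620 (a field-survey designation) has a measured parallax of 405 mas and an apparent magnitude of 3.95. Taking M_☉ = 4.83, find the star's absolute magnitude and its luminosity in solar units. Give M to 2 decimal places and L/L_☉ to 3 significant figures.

M ≈ 6.99; L/L_☉ ≈ 0.137

d = 1/p = 1000/405 mas = 2.469 pc
M = m − 5 log₁₀ d + 5 = 3.95 − 5·0.3925 + 5 = 6.987
M − M_☉ = 6.987 − 4.83 = 2.157
L/L_☉ = 10^(−0.4 × 2.157) = 0.1371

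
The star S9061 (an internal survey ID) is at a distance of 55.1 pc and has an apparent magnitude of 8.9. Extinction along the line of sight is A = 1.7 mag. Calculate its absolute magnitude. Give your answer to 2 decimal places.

M ≈ 3.49

5 log₁₀(d/10 pc) = 5 log₁₀(55.10) − 5 = 3.706
M = m − 5 log₁₀(d/10) − A = 8.9 − 3.706 − 1.7 = 3.494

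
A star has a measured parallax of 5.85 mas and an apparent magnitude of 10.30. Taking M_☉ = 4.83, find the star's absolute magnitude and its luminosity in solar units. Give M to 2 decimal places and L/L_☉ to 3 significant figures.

d = 1/p = 1000/5.85 mas = 170.9 pc
M = m − 5 log₁₀ d + 5 = 10.30 − 5·2.2328 + 5 = 4.136
M − M_☉ = 4.136 − 4.83 = -0.694
L/L_☉ = 10^(−0.4 × -0.694) = 1.895

M ≈ 4.14; L/L_☉ ≈ 1.90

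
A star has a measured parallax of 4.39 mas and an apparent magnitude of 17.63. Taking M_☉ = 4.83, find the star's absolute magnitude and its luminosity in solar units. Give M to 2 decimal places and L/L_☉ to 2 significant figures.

d = 1/p = 1000/4.39 mas = 227.8 pc
M = m − 5 log₁₀ d + 5 = 17.63 − 5·2.3575 + 5 = 10.842
M − M_☉ = 10.842 − 4.83 = 6.012
L/L_☉ = 10^(−0.4 × 6.012) = 3.936×10^-3

M ≈ 10.84; L/L_☉ ≈ 3.9×10^-3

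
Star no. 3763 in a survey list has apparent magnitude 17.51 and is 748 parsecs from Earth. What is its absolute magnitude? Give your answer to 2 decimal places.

M ≈ 8.14

5 log₁₀(d/10 pc) = 5 log₁₀(748.0) − 5 = 9.370
M = m − 5 log₁₀(d/10) = 17.51 − 9.370 = 8.140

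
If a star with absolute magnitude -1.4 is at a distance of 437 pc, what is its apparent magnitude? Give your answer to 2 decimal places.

m = M + 5 log₁₀ d − 5 = -1.4 + 5·2.6405 − 5 = 6.802

m ≈ 6.80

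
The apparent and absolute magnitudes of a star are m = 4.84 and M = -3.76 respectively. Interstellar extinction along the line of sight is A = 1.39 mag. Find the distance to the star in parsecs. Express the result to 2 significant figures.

d ≈ 280 pc

m − M = 5 log₁₀(d/10 pc) + A  ⇒  4.84 − (-3.76) − 1.39 = 5 log₁₀(d/10)
7.210 = 5 log₁₀(d/10)
log₁₀ d = (m − M − A)/5 + 1 = 2.4420
d = 10^2.4420 = 276.7 pc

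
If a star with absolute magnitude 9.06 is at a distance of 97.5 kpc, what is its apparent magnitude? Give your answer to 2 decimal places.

m ≈ 29.01

d = 97.5 kpc = 97500 pc
m = M + 5 log₁₀ d − 5 = 9.06 + 5·4.9890 − 5 = 29.005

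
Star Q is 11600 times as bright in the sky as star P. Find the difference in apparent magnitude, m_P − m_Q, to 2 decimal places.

Pogson: Δm = −2.5 log₁₀(ratio) = −2.5 log₁₀(11600) = −2.5 × 4.0645 = -10.161
Star Q is brighter so has the smaller magnitude: m_P − m_Q is positive.

m_P − m_Q ≈ 10.16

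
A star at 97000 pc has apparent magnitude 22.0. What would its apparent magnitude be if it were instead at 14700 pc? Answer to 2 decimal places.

m ≈ 17.90

Flux ∝ 1/d², so Δm = 5 log₁₀(d₂/d₁) = 5 log₁₀(14700/97000) = -4.097
m₂ = m₁ + Δm = 22.0 + (-4.097) = 17.903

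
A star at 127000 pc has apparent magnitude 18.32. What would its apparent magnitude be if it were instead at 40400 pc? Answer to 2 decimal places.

m ≈ 15.83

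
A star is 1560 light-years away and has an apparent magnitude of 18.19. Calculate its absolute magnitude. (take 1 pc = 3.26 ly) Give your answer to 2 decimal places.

d = 1560 ly / 3.26 = 478.5 pc
5 log₁₀(d/10 pc) = 5 log₁₀(478.5) − 5 = 8.400
M = m − 5 log₁₀(d/10) = 18.19 − 8.400 = 9.790

M ≈ 9.79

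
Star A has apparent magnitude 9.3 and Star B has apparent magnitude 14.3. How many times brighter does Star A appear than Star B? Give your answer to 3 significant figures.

100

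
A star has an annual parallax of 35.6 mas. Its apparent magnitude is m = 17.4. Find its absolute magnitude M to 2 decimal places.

M ≈ 15.16

p = 35.6 mas = 0.0356″ → d = 1/p = 28.09 pc
5 log₁₀(d/10 pc) = 5 log₁₀(28.09) − 5 = 2.243
M = m − 5 log₁₀(d/10) = 17.4 − 2.243 = 15.157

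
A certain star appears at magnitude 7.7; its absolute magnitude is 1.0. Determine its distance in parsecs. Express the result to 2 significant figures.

μ = m − M = 6.700
m − M = 5 log₁₀ d − 5
log₁₀ d = (m − M)/5 + 1 = 2.3400
d = 10^2.3400 = 218.8 pc

d ≈ 220 pc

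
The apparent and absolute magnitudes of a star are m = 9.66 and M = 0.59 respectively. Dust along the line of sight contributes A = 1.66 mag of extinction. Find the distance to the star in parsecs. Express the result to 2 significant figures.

d ≈ 300 pc

m − M = 5 log₁₀(d/10 pc) + A  ⇒  9.66 − (0.59) − 1.66 = 5 log₁₀(d/10)
7.410 = 5 log₁₀(d/10)
log₁₀ d = (m − M − A)/5 + 1 = 2.4820
d = 10^2.4820 = 303.4 pc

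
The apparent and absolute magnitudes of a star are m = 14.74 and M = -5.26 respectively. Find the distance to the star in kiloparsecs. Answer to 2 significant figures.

μ = m − M = 20.000
m − M = 5 log₁₀ d − 5
log₁₀ d = (m − M)/5 + 1 = 5.0000
d = 10^5.0000 = 100000 pc
= 100.0 kpc

d ≈ 100 kpc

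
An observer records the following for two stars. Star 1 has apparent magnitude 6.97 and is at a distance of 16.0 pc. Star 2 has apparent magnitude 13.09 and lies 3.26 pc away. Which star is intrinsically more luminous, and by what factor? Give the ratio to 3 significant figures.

Star 1: M = m − 5 log₁₀ d + 5 = 6.97 − 5·1.2041 + 5 = 5.949
Star 2: M = m − 5 log₁₀ d + 5 = 13.09 − 5·0.5132 + 5 = 15.524
ΔM = M_1 − M_2 = 5.949 − (15.524) = -9.575; smaller M is more luminous → Star 1.
L ratio = 10^(0.4 |ΔM|) = 10^3.830 = 6758

Star 1 is more luminous, by a factor of 6760.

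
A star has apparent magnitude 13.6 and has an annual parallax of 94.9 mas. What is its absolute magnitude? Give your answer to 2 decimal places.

p = 94.9 mas = 0.0949″ → d = 1/p = 10.54 pc
5 log₁₀(d/10 pc) = 5 log₁₀(10.54) − 5 = 0.114
M = m − 5 log₁₀(d/10) = 13.6 − 0.114 = 13.486

M ≈ 13.49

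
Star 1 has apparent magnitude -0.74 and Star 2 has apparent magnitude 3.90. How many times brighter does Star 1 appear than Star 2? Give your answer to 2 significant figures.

72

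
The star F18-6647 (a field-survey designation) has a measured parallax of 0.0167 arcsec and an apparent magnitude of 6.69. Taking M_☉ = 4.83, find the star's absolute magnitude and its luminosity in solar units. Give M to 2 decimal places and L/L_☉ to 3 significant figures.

M ≈ 2.80; L/L_☉ ≈ 6.46

d = 1/p = 1/0.0167″ = 59.88 pc
M = m − 5 log₁₀ d + 5 = 6.69 − 5·1.7773 + 5 = 2.804
M − M_☉ = 2.804 − 4.83 = -2.026
L/L_☉ = 10^(−0.4 × -2.026) = 6.465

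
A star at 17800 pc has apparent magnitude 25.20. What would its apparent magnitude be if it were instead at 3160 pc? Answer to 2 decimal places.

m ≈ 21.45

Flux ∝ 1/d², so Δm = 5 log₁₀(d₂/d₁) = 5 log₁₀(3160/17800) = -3.754
m₂ = m₁ + Δm = 25.20 + (-3.754) = 21.446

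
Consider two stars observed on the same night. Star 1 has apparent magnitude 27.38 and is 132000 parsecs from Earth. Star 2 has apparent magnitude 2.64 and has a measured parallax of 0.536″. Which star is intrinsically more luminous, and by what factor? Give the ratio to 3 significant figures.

Star 2 is more luminous, by a factor of 1.57.

Star 1: M = m − 5 log₁₀ d + 5 = 27.38 − 5·5.1206 + 5 = 6.777
Star 2: d = 1/p = 1/0.536″ = 1.866 pc
Star 2: M = m − 5 log₁₀ d + 5 = 2.64 − 5·0.2708 + 5 = 6.286
ΔM = M_1 − M_2 = 6.777 − (6.286) = 0.491; smaller M is more luminous → Star 2.
L ratio = 10^(0.4 |ΔM|) = 10^0.197 = 1.572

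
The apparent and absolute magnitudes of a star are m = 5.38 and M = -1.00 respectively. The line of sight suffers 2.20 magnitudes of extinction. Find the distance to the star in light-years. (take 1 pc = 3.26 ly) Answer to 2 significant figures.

m − M = 5 log₁₀(d/10 pc) + A  ⇒  5.38 − (-1.00) − 2.20 = 5 log₁₀(d/10)
4.180 = 5 log₁₀(d/10)
log₁₀ d = (m − M − A)/5 + 1 = 1.8360
d = 10^1.8360 = 68.55 pc
= 223.5 ly

d ≈ 220 ly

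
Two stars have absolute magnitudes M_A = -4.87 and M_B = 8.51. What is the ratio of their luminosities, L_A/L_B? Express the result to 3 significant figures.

ΔM = M_A − M_B = -13.38
L_A/L_B = 10^(−0.4 ΔM) = 10^5.352 = 224900

L_A/L_B ≈ 225000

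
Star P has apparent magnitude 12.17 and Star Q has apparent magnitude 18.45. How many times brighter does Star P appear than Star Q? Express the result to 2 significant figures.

330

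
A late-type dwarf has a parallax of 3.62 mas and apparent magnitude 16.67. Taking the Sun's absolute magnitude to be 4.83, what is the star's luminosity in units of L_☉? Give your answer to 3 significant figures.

d = 1/p = 1000/3.62 mas = 276.2 pc
M = m − 5 log₁₀ d + 5 = 16.67 − 5·2.4413 + 5 = 9.464
M − M_☉ = 9.464 − 4.83 = 4.634
L/L_☉ = 10^(−0.4 × 4.634) = 0.01401

L/L_☉ ≈ 0.0140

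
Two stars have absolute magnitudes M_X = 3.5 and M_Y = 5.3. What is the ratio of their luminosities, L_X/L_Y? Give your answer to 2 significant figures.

ΔM = M_X − M_Y = -1.8
L_X/L_Y = 10^(−0.4 ΔM) = 10^0.720 = 5.248

L_X/L_Y ≈ 5.2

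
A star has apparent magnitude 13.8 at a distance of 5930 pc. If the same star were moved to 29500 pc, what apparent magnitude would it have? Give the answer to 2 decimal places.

m ≈ 17.28

Flux ∝ 1/d², so Δm = 5 log₁₀(d₂/d₁) = 5 log₁₀(29500/5930) = 3.484
m₂ = m₁ + Δm = 13.8 + (3.484) = 17.284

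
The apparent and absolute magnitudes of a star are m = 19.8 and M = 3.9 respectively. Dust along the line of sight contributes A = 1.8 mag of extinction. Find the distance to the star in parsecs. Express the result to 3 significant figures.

d ≈ 6610 pc

m − M = 5 log₁₀(d/10 pc) + A  ⇒  19.8 − (3.9) − 1.8 = 5 log₁₀(d/10)
14.100 = 5 log₁₀(d/10)
log₁₀ d = (m − M − A)/5 + 1 = 3.8200
d = 10^3.8200 = 6607 pc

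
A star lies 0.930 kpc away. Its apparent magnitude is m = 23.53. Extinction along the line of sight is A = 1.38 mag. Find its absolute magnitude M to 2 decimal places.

M ≈ 12.31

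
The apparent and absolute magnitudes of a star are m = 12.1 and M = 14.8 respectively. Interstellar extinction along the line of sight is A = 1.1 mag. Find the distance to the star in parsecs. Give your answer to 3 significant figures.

d ≈ 1.74 pc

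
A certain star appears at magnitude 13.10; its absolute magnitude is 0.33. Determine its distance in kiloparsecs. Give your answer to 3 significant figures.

d ≈ 3.58 kpc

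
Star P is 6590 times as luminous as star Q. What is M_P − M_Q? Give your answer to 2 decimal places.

M_P − M_Q ≈ -9.55

Pogson: ΔM = −2.5 log₁₀(ratio) = −2.5 log₁₀(6590) = −2.5 × 3.8189 = -9.547
Star P is brighter, so it has the smaller magnitude: the difference is negative.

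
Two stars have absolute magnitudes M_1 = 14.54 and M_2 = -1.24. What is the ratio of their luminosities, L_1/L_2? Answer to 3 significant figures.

ΔM = M_1 − M_2 = 15.78
L_1/L_2 = 10^(−0.4 ΔM) = 10^-6.312 = 4.875×10^-7

L_1/L_2 ≈ 4.88×10^-7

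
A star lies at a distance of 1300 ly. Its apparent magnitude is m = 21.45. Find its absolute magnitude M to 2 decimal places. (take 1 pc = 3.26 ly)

M ≈ 13.45

d = 1300 ly / 3.26 = 398.8 pc
5 log₁₀(d/10 pc) = 5 log₁₀(398.8) − 5 = 8.004
M = m − 5 log₁₀(d/10) = 21.45 − 8.004 = 13.446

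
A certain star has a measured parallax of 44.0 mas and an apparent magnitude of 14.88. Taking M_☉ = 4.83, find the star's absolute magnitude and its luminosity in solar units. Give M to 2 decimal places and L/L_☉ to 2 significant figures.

M ≈ 13.10; L/L_☉ ≈ 4.9×10^-4

d = 1/p = 1000/44.0 mas = 22.73 pc
M = m − 5 log₁₀ d + 5 = 14.88 − 5·1.3565 + 5 = 13.097
M − M_☉ = 13.097 − 4.83 = 8.267
L/L_☉ = 10^(−0.4 × 8.267) = 4.933×10^-4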